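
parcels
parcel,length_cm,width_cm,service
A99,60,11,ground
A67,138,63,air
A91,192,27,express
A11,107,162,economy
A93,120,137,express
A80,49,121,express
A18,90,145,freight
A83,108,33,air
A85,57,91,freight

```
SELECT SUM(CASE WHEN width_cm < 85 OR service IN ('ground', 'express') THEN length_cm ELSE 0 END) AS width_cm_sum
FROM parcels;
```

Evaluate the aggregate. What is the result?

667

parcel=A99: ✓ → 60
parcel=A67: ✓ → 138
parcel=A91: ✓ → 192
parcel=A11: ✗
parcel=A93: ✓ → 120
parcel=A80: ✓ → 49
parcel=A18: ✗
parcel=A83: ✓ → 108
parcel=A85: ✗
width_cm_sum = 60 + 138 + 192 + 120 + 49 + 108 = 667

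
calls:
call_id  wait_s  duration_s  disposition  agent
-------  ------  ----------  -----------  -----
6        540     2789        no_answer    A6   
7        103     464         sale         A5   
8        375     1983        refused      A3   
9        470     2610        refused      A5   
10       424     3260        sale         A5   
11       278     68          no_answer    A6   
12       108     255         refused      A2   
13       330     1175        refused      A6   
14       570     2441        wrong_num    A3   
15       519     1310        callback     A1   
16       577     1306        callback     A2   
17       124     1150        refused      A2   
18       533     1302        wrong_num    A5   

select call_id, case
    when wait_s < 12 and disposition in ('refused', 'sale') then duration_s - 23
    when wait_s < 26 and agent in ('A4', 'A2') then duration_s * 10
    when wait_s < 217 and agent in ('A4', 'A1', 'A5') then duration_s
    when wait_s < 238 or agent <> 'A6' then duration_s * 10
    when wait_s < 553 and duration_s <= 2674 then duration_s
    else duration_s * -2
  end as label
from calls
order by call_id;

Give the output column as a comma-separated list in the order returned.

-5578, 464, 19830, 26100, 32600, 68, 2550, 1175, 24410, 13100, 13060, 11500, 13020

call_id=6: ELSE → -5578
call_id=7: wait_s < 217 and agent in ('A4', 'A1', 'A5') → 464
call_id=8: wait_s < 238 or agent <> 'A6' → 19830
call_id=9: wait_s < 238 or agent <> 'A6' → 26100
call_id=10: wait_s < 238 or agent <> 'A6' → 32600
call_id=11: wait_s < 553 and duration_s <= 2674 → 68
call_id=12: wait_s < 238 or agent <> 'A6' → 2550
call_id=13: wait_s < 553 and duration_s <= 2674 → 1175
call_id=14: wait_s < 238 or agent <> 'A6' → 24410
call_id=15: wait_s < 238 or agent <> 'A6' → 13100
call_id=16: wait_s < 238 or agent <> 'A6' → 13060
call_id=17: wait_s < 238 or agent <> 'A6' → 11500
call_id=18: wait_s < 238 or agent <> 'A6' → 13020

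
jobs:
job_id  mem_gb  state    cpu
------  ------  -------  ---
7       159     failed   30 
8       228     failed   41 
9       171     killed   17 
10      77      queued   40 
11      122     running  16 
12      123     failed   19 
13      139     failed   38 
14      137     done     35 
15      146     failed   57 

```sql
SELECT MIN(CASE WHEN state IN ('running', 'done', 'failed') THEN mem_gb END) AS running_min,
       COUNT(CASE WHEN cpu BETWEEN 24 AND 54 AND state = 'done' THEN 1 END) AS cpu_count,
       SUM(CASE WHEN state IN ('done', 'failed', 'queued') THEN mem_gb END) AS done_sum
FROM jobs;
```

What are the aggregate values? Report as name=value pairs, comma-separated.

[running_min: state IN ('running', 'done', 'failed')]
job_id=7: ✓ → 159
job_id=8: ✓ → 228
job_id=9: ✗
job_id=10: ✗
job_id=11: ✓ → 122
job_id=12: ✓ → 123
job_id=13: ✓ → 139
job_id=14: ✓ → 137
job_id=15: ✓ → 146
running_min = MIN(159, 228, 122, 123, 139, 137, 146) = 122
—
[cpu_count: cpu BETWEEN 24 AND 54 AND state = 'done']
job_id=7: ✗
job_id=8: ✗
job_id=9: ✗
job_id=10: ✗
job_id=11: ✗
job_id=12: ✗
job_id=13: ✗
job_id=14: ✓ → 1
job_id=15: ✗
cpu_count = COUNT(1) = 1
—
[done_sum: state IN ('done', 'failed', 'queued')]
job_id=7: ✓ → 159
job_id=8: ✓ → 228
job_id=9: ✗
job_id=10: ✓ → 77
job_id=11: ✗
job_id=12: ✓ → 123
job_id=13: ✓ → 139
job_id=14: ✓ → 137
job_id=15: ✓ → 146
done_sum = 159 + 228 + 77 + 123 + 139 + 137 + 146 = 1009

running_min=122, cpu_count=1, done_sum=1009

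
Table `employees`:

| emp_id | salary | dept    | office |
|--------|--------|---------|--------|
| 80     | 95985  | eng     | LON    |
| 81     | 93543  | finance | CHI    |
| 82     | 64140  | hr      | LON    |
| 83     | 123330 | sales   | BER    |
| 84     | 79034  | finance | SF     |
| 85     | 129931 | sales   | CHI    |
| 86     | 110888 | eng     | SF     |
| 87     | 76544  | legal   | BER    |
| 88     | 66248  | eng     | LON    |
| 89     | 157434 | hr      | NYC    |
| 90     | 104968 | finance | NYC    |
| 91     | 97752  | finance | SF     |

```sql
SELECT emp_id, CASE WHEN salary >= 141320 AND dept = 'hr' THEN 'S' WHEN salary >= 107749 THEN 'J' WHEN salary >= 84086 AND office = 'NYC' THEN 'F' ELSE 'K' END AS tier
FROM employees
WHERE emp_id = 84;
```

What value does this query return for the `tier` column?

K

emp_id = 84: salary=79034, dept=finance, office=SF.
salary >= 141320 AND dept = 'hr' → false
salary >= 107749 → false
salary >= 84086 AND office = 'NYC' → false
No prior WHEN matched → ELSE → K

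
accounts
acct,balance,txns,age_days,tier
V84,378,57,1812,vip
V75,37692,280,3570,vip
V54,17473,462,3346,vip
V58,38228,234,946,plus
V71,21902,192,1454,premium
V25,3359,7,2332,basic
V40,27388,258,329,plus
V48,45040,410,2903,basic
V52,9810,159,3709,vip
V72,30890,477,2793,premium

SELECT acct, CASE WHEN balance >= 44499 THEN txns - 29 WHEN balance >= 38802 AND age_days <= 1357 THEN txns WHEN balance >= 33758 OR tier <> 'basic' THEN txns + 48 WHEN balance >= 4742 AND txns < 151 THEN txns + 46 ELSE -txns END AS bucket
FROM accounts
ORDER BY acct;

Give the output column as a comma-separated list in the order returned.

-7, 306, 381, 207, 510, 282, 240, 525, 328, 105

acct=V25: ELSE → -7
acct=V40: balance >= 33758 OR tier <> 'basic' → 306
acct=V48: balance >= 44499 → 381
acct=V52: balance >= 33758 OR tier <> 'basic' → 207
acct=V54: balance >= 33758 OR tier <> 'basic' → 510
acct=V58: balance >= 33758 OR tier <> 'basic' → 282
acct=V71: balance >= 33758 OR tier <> 'basic' → 240
acct=V72: balance >= 33758 OR tier <> 'basic' → 525
acct=V75: balance >= 33758 OR tier <> 'basic' → 328
acct=V84: balance >= 33758 OR tier <> 'basic' → 105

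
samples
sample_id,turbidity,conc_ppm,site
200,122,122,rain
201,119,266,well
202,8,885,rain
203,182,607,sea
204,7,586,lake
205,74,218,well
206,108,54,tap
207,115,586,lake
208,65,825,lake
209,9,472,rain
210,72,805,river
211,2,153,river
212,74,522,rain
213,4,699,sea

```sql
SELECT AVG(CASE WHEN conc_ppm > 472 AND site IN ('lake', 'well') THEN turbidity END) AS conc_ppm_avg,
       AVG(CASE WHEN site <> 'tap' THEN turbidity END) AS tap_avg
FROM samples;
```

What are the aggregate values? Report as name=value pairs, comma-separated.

[conc_ppm_avg: conc_ppm > 472 AND site IN ('lake', 'well')]
sample_id=200: ✗
sample_id=201: ✗
sample_id=202: ✗
sample_id=203: ✗
sample_id=204: ✓ → 7
sample_id=205: ✗
sample_id=206: ✗
sample_id=207: ✓ → 115
sample_id=208: ✓ → 65
sample_id=209: ✗
sample_id=210: ✗
sample_id=211: ✗
sample_id=212: ✗
sample_id=213: ✗
conc_ppm_avg = (7 + 115 + 65) / 3 = 62.3333333333
—
[tap_avg: site <> 'tap']
sample_id=200: ✓ → 122
sample_id=201: ✓ → 119
sample_id=202: ✓ → 8
sample_id=203: ✓ → 182
sample_id=204: ✓ → 7
sample_id=205: ✓ → 74
sample_id=206: ✗
sample_id=207: ✓ → 115
sample_id=208: ✓ → 65
sample_id=209: ✓ → 9
sample_id=210: ✓ → 72
sample_id=211: ✓ → 2
sample_id=212: ✓ → 74
sample_id=213: ✓ → 4
tap_avg = (122 + 119 + 8 + 182 + 7 + 74 + 115 + 65 + 9 + 72 + 2 + 74 + 4) / 13 = 65.6153846154

conc_ppm_avg=62.3333333333, tap_avg=65.6153846154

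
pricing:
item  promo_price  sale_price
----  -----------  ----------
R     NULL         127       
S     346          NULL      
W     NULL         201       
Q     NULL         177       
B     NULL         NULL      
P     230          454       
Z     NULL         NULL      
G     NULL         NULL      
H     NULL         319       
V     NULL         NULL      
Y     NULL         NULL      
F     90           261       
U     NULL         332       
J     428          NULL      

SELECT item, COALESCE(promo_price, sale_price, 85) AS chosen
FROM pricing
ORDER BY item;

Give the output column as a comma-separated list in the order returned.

85, 90, 85, 319, 428, 230, 177, 127, 346, 332, 85, 201, 85, 85

item=B: promo_price=NULL, sale_price=NULL, → literal 85 → 85
item=F: promo_price=90 → 90
item=G: promo_price=NULL, sale_price=NULL, → literal 85 → 85
item=H: promo_price=NULL, sale_price=319 → 319
item=J: promo_price=428 → 428
item=P: promo_price=230 → 230
item=Q: promo_price=NULL, sale_price=177 → 177
item=R: promo_price=NULL, sale_price=127 → 127
item=S: promo_price=346 → 346
item=U: promo_price=NULL, sale_price=332 → 332
item=V: promo_price=NULL, sale_price=NULL, → literal 85 → 85
item=W: promo_price=NULL, sale_price=201 → 201
item=Y: promo_price=NULL, sale_price=NULL, → literal 85 → 85
item=Z: promo_price=NULL, sale_price=NULL, → literal 85 → 85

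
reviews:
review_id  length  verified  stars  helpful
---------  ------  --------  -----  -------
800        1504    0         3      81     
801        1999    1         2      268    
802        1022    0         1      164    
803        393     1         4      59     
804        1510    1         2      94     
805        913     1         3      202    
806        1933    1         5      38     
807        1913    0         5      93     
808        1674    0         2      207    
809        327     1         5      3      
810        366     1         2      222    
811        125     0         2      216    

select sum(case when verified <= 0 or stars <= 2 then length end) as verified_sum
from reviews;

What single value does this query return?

review_id=800: ✓ → 1504
review_id=801: ✓ → 1999
review_id=802: ✓ → 1022
review_id=803: ✗
review_id=804: ✓ → 1510
review_id=805: ✗
review_id=806: ✗
review_id=807: ✓ → 1913
review_id=808: ✓ → 1674
review_id=809: ✗
review_id=810: ✓ → 366
review_id=811: ✓ → 125
verified_sum = 1504 + 1999 + 1022 + 1510 + 1913 + 1674 + 366 + 125 = 10113

10113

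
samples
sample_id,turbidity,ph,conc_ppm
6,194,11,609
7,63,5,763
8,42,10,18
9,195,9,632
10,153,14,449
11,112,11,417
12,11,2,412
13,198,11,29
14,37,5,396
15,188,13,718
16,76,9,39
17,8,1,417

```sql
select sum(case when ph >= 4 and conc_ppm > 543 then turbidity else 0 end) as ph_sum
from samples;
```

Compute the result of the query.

640

sample_id=6: ✓ → 194
sample_id=7: ✓ → 63
sample_id=8: ✗
sample_id=9: ✓ → 195
sample_id=10: ✗
sample_id=11: ✗
sample_id=12: ✗
sample_id=13: ✗
sample_id=14: ✗
sample_id=15: ✓ → 188
sample_id=16: ✗
sample_id=17: ✗
ph_sum = 194 + 63 + 195 + 188 = 640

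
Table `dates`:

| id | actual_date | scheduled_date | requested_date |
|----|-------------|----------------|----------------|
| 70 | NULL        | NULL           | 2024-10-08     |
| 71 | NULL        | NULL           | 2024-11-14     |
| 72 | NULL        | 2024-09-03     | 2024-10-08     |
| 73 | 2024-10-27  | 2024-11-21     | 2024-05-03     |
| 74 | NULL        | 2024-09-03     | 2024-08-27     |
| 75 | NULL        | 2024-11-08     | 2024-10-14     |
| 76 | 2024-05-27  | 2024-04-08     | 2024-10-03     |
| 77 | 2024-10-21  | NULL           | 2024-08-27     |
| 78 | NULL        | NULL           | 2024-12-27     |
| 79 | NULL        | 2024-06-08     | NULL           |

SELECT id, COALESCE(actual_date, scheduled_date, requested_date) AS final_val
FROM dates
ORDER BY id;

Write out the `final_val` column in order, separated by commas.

2024-10-08, 2024-11-14, 2024-09-03, 2024-10-27, 2024-09-03, 2024-11-08, 2024-05-27, 2024-10-21, 2024-12-27, 2024-06-08

id=70: actual_date=NULL, scheduled_date=NULL, requested_date=2024-10-08 → 2024-10-08
id=71: actual_date=NULL, scheduled_date=NULL, requested_date=2024-11-14 → 2024-11-14
id=72: actual_date=NULL, scheduled_date=2024-09-03 → 2024-09-03
id=73: actual_date=2024-10-27 → 2024-10-27
id=74: actual_date=NULL, scheduled_date=2024-09-03 → 2024-09-03
id=75: actual_date=NULL, scheduled_date=2024-11-08 → 2024-11-08
id=76: actual_date=2024-05-27 → 2024-05-27
id=77: actual_date=2024-10-21 → 2024-10-21
id=78: actual_date=NULL, scheduled_date=NULL, requested_date=2024-12-27 → 2024-12-27
id=79: actual_date=NULL, scheduled_date=2024-06-08 → 2024-06-08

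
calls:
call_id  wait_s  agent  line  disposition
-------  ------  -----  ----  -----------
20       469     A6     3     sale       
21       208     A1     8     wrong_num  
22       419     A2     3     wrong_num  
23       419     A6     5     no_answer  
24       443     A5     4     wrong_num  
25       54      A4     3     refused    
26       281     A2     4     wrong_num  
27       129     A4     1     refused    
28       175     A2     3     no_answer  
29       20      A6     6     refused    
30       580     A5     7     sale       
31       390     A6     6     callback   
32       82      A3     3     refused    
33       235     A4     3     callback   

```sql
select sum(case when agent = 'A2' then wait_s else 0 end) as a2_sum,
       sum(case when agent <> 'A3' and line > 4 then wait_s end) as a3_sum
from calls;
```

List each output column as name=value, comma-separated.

a2_sum=875, a3_sum=1617

[a2_sum: agent = 'A2']
call_id=20: ✗
call_id=21: ✗
call_id=22: ✓ → 419
call_id=23: ✗
call_id=24: ✗
call_id=25: ✗
call_id=26: ✓ → 281
call_id=27: ✗
call_id=28: ✓ → 175
call_id=29: ✗
call_id=30: ✗
call_id=31: ✗
call_id=32: ✗
call_id=33: ✗
a2_sum = 419 + 281 + 175 = 875
—
[a3_sum: agent <> 'A3' and line > 4]
call_id=20: ✗
call_id=21: ✓ → 208
call_id=22: ✗
call_id=23: ✓ → 419
call_id=24: ✗
call_id=25: ✗
call_id=26: ✗
call_id=27: ✗
call_id=28: ✗
call_id=29: ✓ → 20
call_id=30: ✓ → 580
call_id=31: ✓ → 390
call_id=32: ✗
call_id=33: ✗
a3_sum = 208 + 419 + 20 + 580 + 390 = 1617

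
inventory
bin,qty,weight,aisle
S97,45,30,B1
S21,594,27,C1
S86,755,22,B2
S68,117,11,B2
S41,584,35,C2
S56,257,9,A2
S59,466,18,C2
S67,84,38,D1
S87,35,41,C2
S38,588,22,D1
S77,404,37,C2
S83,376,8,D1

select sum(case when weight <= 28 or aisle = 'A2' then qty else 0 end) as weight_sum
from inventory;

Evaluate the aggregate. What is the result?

bin=S97: ✗
bin=S21: ✓ → 594
bin=S86: ✓ → 755
bin=S68: ✓ → 117
bin=S41: ✗
bin=S56: ✓ → 257
bin=S59: ✓ → 466
bin=S67: ✗
bin=S87: ✗
bin=S38: ✓ → 588
bin=S77: ✗
bin=S83: ✓ → 376
weight_sum = 594 + 755 + 117 + 257 + 466 + 588 + 376 = 3153

3153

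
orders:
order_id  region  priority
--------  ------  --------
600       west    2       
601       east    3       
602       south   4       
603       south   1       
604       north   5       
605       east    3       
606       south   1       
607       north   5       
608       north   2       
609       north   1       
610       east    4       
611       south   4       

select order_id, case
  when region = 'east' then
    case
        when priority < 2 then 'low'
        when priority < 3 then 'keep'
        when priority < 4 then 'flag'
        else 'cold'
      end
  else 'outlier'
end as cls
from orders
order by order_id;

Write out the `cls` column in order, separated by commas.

order_id=600: region='west' → outer ELSE → outlier
order_id=601: region='east' → inner[priority < 4] → flag
order_id=602: region='south' → outer ELSE → outlier
order_id=603: region='south' → outer ELSE → outlier
order_id=604: region='north' → outer ELSE → outlier
order_id=605: region='east' → inner[priority < 4] → flag
order_id=606: region='south' → outer ELSE → outlier
order_id=607: region='north' → outer ELSE → outlier
order_id=608: region='north' → outer ELSE → outlier
order_id=609: region='north' → outer ELSE → outlier
order_id=610: region='east' → inner[ELSE] → cold
order_id=611: region='south' → outer ELSE → outlier

outlier, flag, outlier, outlier, outlier, flag, outlier, outlier, outlier, outlier, cold, outlier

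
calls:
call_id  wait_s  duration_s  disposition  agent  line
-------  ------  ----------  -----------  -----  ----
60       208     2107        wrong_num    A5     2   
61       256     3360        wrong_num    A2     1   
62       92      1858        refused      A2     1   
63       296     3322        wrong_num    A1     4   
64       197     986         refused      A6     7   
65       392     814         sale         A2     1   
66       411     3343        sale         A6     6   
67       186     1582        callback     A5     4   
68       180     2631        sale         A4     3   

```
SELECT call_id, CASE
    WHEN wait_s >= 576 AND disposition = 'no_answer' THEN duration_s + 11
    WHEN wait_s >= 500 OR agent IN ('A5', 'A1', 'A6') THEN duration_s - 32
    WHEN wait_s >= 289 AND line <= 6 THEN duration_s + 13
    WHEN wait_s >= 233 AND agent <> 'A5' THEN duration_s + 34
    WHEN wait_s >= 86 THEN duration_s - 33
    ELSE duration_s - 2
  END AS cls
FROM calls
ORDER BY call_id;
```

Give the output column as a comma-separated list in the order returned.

2075, 3394, 1825, 3290, 954, 827, 3311, 1550, 2598

call_id=60: wait_s >= 500 OR agent IN ('A5', 'A1', 'A6') → 2075
call_id=61: wait_s >= 233 AND agent <> 'A5' → 3394
call_id=62: wait_s >= 86 → 1825
call_id=63: wait_s >= 500 OR agent IN ('A5', 'A1', 'A6') → 3290
call_id=64: wait_s >= 500 OR agent IN ('A5', 'A1', 'A6') → 954
call_id=65: wait_s >= 289 AND line <= 6 → 827
call_id=66: wait_s >= 500 OR agent IN ('A5', 'A1', 'A6') → 3311
call_id=67: wait_s >= 500 OR agent IN ('A5', 'A1', 'A6') → 1550
call_id=68: wait_s >= 86 → 2598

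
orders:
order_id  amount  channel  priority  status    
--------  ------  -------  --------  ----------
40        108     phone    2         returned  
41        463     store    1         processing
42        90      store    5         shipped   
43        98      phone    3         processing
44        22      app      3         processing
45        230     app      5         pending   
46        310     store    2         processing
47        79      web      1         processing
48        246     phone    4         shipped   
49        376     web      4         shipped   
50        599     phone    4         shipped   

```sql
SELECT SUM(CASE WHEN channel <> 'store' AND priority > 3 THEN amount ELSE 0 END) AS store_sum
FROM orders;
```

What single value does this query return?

order_id=40: ✗
order_id=41: ✗
order_id=42: ✗
order_id=43: ✗
order_id=44: ✗
order_id=45: ✓ → 230
order_id=46: ✗
order_id=47: ✗
order_id=48: ✓ → 246
order_id=49: ✓ → 376
order_id=50: ✓ → 599
store_sum = 230 + 246 + 376 + 599 = 1451

1451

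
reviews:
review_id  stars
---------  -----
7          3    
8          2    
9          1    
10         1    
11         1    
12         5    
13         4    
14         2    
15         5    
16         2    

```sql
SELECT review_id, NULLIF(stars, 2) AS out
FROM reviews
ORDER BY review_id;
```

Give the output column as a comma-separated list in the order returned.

3, NULL, 1, 1, 1, 5, 4, NULL, 5, NULL

review_id=7: stars=3 vs 2: differ → 3
review_id=8: stars=2 vs 2: equal → NULL
review_id=9: stars=1 vs 2: differ → 1
review_id=10: stars=1 vs 2: differ → 1
review_id=11: stars=1 vs 2: differ → 1
review_id=12: stars=5 vs 2: differ → 5
review_id=13: stars=4 vs 2: differ → 4
review_id=14: stars=2 vs 2: equal → NULL
review_id=15: stars=5 vs 2: differ → 5
review_id=16: stars=2 vs 2: equal → NULL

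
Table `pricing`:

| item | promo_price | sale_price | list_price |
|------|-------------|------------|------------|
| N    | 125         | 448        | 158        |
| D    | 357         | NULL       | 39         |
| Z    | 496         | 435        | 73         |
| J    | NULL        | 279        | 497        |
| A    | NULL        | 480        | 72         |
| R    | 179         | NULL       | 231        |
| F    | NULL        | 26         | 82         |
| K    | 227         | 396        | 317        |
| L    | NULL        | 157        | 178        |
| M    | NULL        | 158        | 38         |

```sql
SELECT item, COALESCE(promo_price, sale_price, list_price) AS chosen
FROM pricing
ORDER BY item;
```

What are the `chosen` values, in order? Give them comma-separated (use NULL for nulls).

480, 357, 26, 279, 227, 157, 158, 125, 179, 496

item=A: promo_price=NULL, sale_price=480 → 480
item=D: promo_price=357 → 357
item=F: promo_price=NULL, sale_price=26 → 26
item=J: promo_price=NULL, sale_price=279 → 279
item=K: promo_price=227 → 227
item=L: promo_price=NULL, sale_price=157 → 157
item=M: promo_price=NULL, sale_price=158 → 158
item=N: promo_price=125 → 125
item=R: promo_price=179 → 179
item=Z: promo_price=496 → 496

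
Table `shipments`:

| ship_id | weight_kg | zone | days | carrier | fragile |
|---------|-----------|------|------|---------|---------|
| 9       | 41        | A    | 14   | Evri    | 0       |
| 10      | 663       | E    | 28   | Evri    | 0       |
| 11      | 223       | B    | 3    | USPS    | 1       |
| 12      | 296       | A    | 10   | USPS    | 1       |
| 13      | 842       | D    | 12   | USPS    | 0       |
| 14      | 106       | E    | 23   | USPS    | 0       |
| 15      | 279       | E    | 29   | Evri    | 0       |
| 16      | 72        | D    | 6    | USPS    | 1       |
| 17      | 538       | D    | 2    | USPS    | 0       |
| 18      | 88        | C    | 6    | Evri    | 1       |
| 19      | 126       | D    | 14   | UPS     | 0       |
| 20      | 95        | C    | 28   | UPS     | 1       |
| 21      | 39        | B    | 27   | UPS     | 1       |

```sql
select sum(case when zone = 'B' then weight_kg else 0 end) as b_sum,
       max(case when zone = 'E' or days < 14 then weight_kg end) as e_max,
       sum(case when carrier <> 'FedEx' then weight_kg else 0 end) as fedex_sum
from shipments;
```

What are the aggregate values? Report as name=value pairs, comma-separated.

b_sum=262, e_max=842, fedex_sum=3408

[b_sum: zone = 'B']
ship_id=9: ✗
ship_id=10: ✗
ship_id=11: ✓ → 223
ship_id=12: ✗
ship_id=13: ✗
ship_id=14: ✗
ship_id=15: ✗
ship_id=16: ✗
ship_id=17: ✗
ship_id=18: ✗
ship_id=19: ✗
ship_id=20: ✗
ship_id=21: ✓ → 39
b_sum = 223 + 39 = 262
—
[e_max: zone = 'E' or days < 14]
ship_id=9: ✗
ship_id=10: ✓ → 663
ship_id=11: ✓ → 223
ship_id=12: ✓ → 296
ship_id=13: ✓ → 842
ship_id=14: ✓ → 106
ship_id=15: ✓ → 279
ship_id=16: ✓ → 72
ship_id=17: ✓ → 538
ship_id=18: ✓ → 88
ship_id=19: ✗
ship_id=20: ✗
ship_id=21: ✗
e_max = MAX(663, 223, 296, 842, 106, 279, 72, 538, 88) = 842
—
[fedex_sum: carrier <> 'FedEx']
ship_id=9: ✓ → 41
ship_id=10: ✓ → 663
ship_id=11: ✓ → 223
ship_id=12: ✓ → 296
ship_id=13: ✓ → 842
ship_id=14: ✓ → 106
ship_id=15: ✓ → 279
ship_id=16: ✓ → 72
ship_id=17: ✓ → 538
ship_id=18: ✓ → 88
ship_id=19: ✓ → 126
ship_id=20: ✓ → 95
ship_id=21: ✓ → 39
fedex_sum = 41 + 663 + 223 + 296 + 842 + 106 + 279 + 72 + 538 + 88 + 126 + 95 + 39 = 3408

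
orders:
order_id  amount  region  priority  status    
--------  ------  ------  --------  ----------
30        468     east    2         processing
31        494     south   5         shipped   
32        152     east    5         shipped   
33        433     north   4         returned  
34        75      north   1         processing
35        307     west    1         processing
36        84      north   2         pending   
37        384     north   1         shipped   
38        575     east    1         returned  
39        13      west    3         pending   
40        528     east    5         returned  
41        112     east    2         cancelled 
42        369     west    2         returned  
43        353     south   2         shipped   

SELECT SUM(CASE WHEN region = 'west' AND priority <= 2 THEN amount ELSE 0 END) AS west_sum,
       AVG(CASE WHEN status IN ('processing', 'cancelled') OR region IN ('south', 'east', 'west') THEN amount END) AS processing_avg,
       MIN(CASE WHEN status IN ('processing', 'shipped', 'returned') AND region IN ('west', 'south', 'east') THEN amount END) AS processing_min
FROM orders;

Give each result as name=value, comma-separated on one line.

west_sum=676, processing_avg=313.2727272727, processing_min=152

[west_sum: region = 'west' AND priority <= 2]
order_id=30: ✗
order_id=31: ✗
order_id=32: ✗
order_id=33: ✗
order_id=34: ✗
order_id=35: ✓ → 307
order_id=36: ✗
order_id=37: ✗
order_id=38: ✗
order_id=39: ✗
order_id=40: ✗
order_id=41: ✗
order_id=42: ✓ → 369
order_id=43: ✗
west_sum = 307 + 369 = 676
—
[processing_avg: status IN ('processing', 'cancelled') OR region IN ('south', 'east', 'west')]
order_id=30: ✓ → 468
order_id=31: ✓ → 494
order_id=32: ✓ → 152
order_id=33: ✗
order_id=34: ✓ → 75
order_id=35: ✓ → 307
order_id=36: ✗
order_id=37: ✗
order_id=38: ✓ → 575
order_id=39: ✓ → 13
order_id=40: ✓ → 528
order_id=41: ✓ → 112
order_id=42: ✓ → 369
order_id=43: ✓ → 353
processing_avg = (468 + 494 + 152 + 75 + 307 + 575 + 13 + 528 + 112 + 369 + 353) / 11 = 313.2727272727
—
[processing_min: status IN ('processing', 'shipped', 'returned') AND region IN ('west', 'south', 'east')]
order_id=30: ✓ → 468
order_id=31: ✓ → 494
order_id=32: ✓ → 152
order_id=33: ✗
order_id=34: ✗
order_id=35: ✓ → 307
order_id=36: ✗
order_id=37: ✗
order_id=38: ✓ → 575
order_id=39: ✗
order_id=40: ✓ → 528
order_id=41: ✗
order_id=42: ✓ → 369
order_id=43: ✓ → 353
processing_min = MIN(468, 494, 152, 307, 575, 528, 369, 353) = 152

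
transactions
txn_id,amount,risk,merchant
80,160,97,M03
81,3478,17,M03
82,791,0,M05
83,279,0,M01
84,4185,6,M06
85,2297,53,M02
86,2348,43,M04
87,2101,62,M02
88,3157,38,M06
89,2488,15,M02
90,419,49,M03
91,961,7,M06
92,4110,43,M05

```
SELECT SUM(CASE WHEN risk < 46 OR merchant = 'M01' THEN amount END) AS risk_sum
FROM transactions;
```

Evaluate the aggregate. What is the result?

21797

txn_id=80: ✗
txn_id=81: ✓ → 3478
txn_id=82: ✓ → 791
txn_id=83: ✓ → 279
txn_id=84: ✓ → 4185
txn_id=85: ✗
txn_id=86: ✓ → 2348
txn_id=87: ✗
txn_id=88: ✓ → 3157
txn_id=89: ✓ → 2488
txn_id=90: ✗
txn_id=91: ✓ → 961
txn_id=92: ✓ → 4110
risk_sum = 3478 + 791 + 279 + 4185 + 2348 + 3157 + 2488 + 961 + 4110 = 21797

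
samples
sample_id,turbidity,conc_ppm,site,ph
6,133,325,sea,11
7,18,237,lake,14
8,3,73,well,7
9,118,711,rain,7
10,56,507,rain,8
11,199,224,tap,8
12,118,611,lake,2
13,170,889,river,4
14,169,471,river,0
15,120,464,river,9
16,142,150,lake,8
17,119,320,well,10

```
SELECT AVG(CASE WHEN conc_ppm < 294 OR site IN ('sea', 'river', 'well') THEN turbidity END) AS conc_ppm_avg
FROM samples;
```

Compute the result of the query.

119.2222222222

sample_id=6: ✓ → 133
sample_id=7: ✓ → 18
sample_id=8: ✓ → 3
sample_id=9: ✗
sample_id=10: ✗
sample_id=11: ✓ → 199
sample_id=12: ✗
sample_id=13: ✓ → 170
sample_id=14: ✓ → 169
sample_id=15: ✓ → 120
sample_id=16: ✓ → 142
sample_id=17: ✓ → 119
conc_ppm_avg = (133 + 18 + 3 + 199 + 170 + 169 + 120 + 142 + 119) / 9 = 119.2222222222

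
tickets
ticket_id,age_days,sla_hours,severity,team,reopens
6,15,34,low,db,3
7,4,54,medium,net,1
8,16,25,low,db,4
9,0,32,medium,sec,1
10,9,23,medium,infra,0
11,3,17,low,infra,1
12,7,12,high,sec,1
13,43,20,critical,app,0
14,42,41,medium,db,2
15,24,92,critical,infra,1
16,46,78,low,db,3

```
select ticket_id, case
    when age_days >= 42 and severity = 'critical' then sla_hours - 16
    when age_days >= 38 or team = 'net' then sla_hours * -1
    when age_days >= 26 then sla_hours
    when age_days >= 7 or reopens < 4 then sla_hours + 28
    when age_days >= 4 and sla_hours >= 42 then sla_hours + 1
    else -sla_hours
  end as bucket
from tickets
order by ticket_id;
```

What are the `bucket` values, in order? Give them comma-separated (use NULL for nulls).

ticket_id=6: age_days >= 7 or reopens < 4 → 62
ticket_id=7: age_days >= 38 or team = 'net' → -54
ticket_id=8: age_days >= 7 or reopens < 4 → 53
ticket_id=9: age_days >= 7 or reopens < 4 → 60
ticket_id=10: age_days >= 7 or reopens < 4 → 51
ticket_id=11: age_days >= 7 or reopens < 4 → 45
ticket_id=12: age_days >= 7 or reopens < 4 → 40
ticket_id=13: age_days >= 42 and severity = 'critical' → 4
ticket_id=14: age_days >= 38 or team = 'net' → -41
ticket_id=15: age_days >= 7 or reopens < 4 → 120
ticket_id=16: age_days >= 38 or team = 'net' → -78

62, -54, 53, 60, 51, 45, 40, 4, -41, 120, -78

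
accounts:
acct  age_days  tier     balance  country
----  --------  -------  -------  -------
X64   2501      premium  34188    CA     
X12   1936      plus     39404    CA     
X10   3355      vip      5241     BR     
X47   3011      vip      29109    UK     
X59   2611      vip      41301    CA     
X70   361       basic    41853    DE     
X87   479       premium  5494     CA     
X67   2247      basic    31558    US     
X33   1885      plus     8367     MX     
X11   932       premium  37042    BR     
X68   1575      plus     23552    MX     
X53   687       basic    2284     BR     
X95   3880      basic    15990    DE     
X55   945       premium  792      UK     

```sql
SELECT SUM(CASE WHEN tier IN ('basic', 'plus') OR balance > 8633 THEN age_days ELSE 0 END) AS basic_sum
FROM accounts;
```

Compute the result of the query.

acct=X64: ✓ → 2501
acct=X12: ✓ → 1936
acct=X10: ✗
acct=X47: ✓ → 3011
acct=X59: ✓ → 2611
acct=X70: ✓ → 361
acct=X87: ✗
acct=X67: ✓ → 2247
acct=X33: ✓ → 1885
acct=X11: ✓ → 932
acct=X68: ✓ → 1575
acct=X53: ✓ → 687
acct=X95: ✓ → 3880
acct=X55: ✗
basic_sum = 2501 + 1936 + 3011 + 2611 + 361 + 2247 + 1885 + 932 + 1575 + 687 + 3880 = 21626

21626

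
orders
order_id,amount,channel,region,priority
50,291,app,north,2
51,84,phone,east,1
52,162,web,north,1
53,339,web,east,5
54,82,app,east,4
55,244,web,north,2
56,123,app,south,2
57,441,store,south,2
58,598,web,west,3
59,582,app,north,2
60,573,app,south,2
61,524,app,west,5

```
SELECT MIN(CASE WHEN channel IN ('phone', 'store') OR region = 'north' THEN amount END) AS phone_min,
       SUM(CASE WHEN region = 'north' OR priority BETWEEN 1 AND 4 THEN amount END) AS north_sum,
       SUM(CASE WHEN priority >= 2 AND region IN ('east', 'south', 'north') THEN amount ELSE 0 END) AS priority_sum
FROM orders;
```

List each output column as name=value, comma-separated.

phone_min=84, north_sum=3180, priority_sum=2675

[phone_min: channel IN ('phone', 'store') OR region = 'north']
order_id=50: ✓ → 291
order_id=51: ✓ → 84
order_id=52: ✓ → 162
order_id=53: ✗
order_id=54: ✗
order_id=55: ✓ → 244
order_id=56: ✗
order_id=57: ✓ → 441
order_id=58: ✗
order_id=59: ✓ → 582
order_id=60: ✗
order_id=61: ✗
phone_min = MIN(291, 84, 162, 244, 441, 582) = 84
—
[north_sum: region = 'north' OR priority BETWEEN 1 AND 4]
order_id=50: ✓ → 291
order_id=51: ✓ → 84
order_id=52: ✓ → 162
order_id=53: ✗
order_id=54: ✓ → 82
order_id=55: ✓ → 244
order_id=56: ✓ → 123
order_id=57: ✓ → 441
order_id=58: ✓ → 598
order_id=59: ✓ → 582
order_id=60: ✓ → 573
order_id=61: ✗
north_sum = 291 + 84 + 162 + 82 + 244 + 123 + 441 + 598 + 582 + 573 = 3180
—
[priority_sum: priority >= 2 AND region IN ('east', 'south', 'north')]
order_id=50: ✓ → 291
order_id=51: ✗
order_id=52: ✗
order_id=53: ✓ → 339
order_id=54: ✓ → 82
order_id=55: ✓ → 244
order_id=56: ✓ → 123
order_id=57: ✓ → 441
order_id=58: ✗
order_id=59: ✓ → 582
order_id=60: ✓ → 573
order_id=61: ✗
priority_sum = 291 + 339 + 82 + 244 + 123 + 441 + 582 + 573 = 2675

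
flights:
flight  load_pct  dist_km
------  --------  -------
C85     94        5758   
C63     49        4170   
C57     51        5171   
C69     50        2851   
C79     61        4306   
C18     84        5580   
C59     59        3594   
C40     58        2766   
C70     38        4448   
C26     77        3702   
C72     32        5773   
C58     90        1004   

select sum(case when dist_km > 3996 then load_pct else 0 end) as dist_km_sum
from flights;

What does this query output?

flight=C85: ✓ → 94
flight=C63: ✓ → 49
flight=C57: ✓ → 51
flight=C69: ✗
flight=C79: ✓ → 61
flight=C18: ✓ → 84
flight=C59: ✗
flight=C40: ✗
flight=C70: ✓ → 38
flight=C26: ✗
flight=C72: ✓ → 32
flight=C58: ✗
dist_km_sum = 94 + 49 + 51 + 61 + 84 + 38 + 32 = 409

409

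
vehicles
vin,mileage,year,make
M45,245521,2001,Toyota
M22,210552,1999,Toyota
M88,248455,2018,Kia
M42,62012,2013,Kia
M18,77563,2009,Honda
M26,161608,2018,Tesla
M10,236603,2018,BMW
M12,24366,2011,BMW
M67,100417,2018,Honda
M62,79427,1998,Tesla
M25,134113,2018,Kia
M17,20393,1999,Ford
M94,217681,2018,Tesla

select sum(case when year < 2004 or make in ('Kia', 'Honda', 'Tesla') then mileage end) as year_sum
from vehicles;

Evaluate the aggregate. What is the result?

vin=M45: ✓ → 245521
vin=M22: ✓ → 210552
vin=M88: ✓ → 248455
vin=M42: ✓ → 62012
vin=M18: ✓ → 77563
vin=M26: ✓ → 161608
vin=M10: ✗
vin=M12: ✗
vin=M67: ✓ → 100417
vin=M62: ✓ → 79427
vin=M25: ✓ → 134113
vin=M17: ✓ → 20393
vin=M94: ✓ → 217681
year_sum = 245521 + 210552 + 248455 + 62012 + 77563 + 161608 + 100417 + 79427 + 134113 + 20393 + 217681 = 1557742

1557742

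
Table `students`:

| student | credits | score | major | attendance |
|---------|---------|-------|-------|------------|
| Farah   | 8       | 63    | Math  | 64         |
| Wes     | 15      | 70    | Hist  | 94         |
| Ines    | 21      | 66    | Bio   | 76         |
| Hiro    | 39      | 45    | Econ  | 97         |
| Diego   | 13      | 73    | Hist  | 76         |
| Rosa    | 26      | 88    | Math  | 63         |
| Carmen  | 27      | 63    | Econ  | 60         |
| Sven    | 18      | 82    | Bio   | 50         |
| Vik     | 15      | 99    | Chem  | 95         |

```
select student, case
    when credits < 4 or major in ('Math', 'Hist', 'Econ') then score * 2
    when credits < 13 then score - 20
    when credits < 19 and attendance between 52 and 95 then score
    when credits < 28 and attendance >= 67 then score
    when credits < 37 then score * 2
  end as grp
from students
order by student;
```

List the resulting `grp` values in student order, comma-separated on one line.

126, 146, 126, 90, 66, 176, 164, 99, 140

student=Carmen: credits < 4 or major in ('Math', 'Hist', 'Econ') → 126
student=Diego: credits < 4 or major in ('Math', 'Hist', 'Econ') → 146
student=Farah: credits < 4 or major in ('Math', 'Hist', 'Econ') → 126
student=Hiro: credits < 4 or major in ('Math', 'Hist', 'Econ') → 90
student=Ines: credits < 28 and attendance >= 67 → 66
student=Rosa: credits < 4 or major in ('Math', 'Hist', 'Econ') → 176
student=Sven: credits < 37 → 164
student=Vik: credits < 19 and attendance between 52 and 95 → 99
student=Wes: credits < 4 or major in ('Math', 'Hist', 'Econ') → 140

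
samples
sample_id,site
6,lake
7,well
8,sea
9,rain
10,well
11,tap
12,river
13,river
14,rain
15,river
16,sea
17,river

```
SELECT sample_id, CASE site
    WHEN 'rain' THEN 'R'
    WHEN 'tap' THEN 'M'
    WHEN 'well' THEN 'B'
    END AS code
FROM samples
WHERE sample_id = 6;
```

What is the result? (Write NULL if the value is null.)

sample_id = 6: site=lake.
site='rain' → false
site='tap' → false
site='well' → false
No WHEN matched and there is no ELSE, so the CASE yields NULL.

NULL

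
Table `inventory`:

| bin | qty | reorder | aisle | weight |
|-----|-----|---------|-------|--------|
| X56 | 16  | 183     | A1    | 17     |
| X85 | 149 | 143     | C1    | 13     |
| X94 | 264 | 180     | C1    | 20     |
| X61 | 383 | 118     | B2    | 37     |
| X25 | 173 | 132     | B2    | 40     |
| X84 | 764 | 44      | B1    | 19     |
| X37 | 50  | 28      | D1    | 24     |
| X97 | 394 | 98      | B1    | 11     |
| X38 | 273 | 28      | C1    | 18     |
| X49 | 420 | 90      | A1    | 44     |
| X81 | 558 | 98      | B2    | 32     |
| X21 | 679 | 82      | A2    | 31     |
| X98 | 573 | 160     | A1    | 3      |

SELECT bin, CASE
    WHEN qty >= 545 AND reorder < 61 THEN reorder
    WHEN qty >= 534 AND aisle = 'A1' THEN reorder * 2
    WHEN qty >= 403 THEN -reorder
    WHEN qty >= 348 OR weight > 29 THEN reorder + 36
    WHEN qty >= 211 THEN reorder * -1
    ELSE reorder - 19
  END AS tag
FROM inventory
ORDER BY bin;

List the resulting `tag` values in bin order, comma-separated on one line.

-82, 168, 9, -28, -90, 164, 154, -98, 44, 124, -180, 134, 320

bin=X21: qty >= 403 → -82
bin=X25: qty >= 348 OR weight > 29 → 168
bin=X37: ELSE → 9
bin=X38: qty >= 211 → -28
bin=X49: qty >= 403 → -90
bin=X56: ELSE → 164
bin=X61: qty >= 348 OR weight > 29 → 154
bin=X81: qty >= 403 → -98
bin=X84: qty >= 545 AND reorder < 61 → 44
bin=X85: ELSE → 124
bin=X94: qty >= 211 → -180
bin=X97: qty >= 348 OR weight > 29 → 134
bin=X98: qty >= 534 AND aisle = 'A1' → 320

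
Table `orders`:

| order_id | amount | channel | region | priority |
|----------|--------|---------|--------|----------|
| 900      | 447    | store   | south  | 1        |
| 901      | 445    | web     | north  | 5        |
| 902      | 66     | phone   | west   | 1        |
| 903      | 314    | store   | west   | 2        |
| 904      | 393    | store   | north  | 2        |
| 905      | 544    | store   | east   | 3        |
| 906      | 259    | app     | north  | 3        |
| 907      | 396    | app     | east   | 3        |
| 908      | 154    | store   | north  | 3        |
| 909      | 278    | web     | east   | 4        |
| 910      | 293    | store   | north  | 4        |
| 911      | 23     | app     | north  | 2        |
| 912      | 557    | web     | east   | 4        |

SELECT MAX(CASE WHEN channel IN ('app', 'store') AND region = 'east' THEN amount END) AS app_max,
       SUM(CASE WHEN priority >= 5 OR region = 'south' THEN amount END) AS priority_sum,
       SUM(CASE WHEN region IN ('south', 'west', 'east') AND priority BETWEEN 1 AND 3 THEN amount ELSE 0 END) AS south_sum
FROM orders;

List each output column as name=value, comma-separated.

[app_max: channel IN ('app', 'store') AND region = 'east']
order_id=900: ✗
order_id=901: ✗
order_id=902: ✗
order_id=903: ✗
order_id=904: ✗
order_id=905: ✓ → 544
order_id=906: ✗
order_id=907: ✓ → 396
order_id=908: ✗
order_id=909: ✗
order_id=910: ✗
order_id=911: ✗
order_id=912: ✗
app_max = MAX(544, 396) = 544
—
[priority_sum: priority >= 5 OR region = 'south']
order_id=900: ✓ → 447
order_id=901: ✓ → 445
order_id=902: ✗
order_id=903: ✗
order_id=904: ✗
order_id=905: ✗
order_id=906: ✗
order_id=907: ✗
order_id=908: ✗
order_id=909: ✗
order_id=910: ✗
order_id=911: ✗
order_id=912: ✗
priority_sum = 447 + 445 = 892
—
[south_sum: region IN ('south', 'west', 'east') AND priority BETWEEN 1 AND 3]
order_id=900: ✓ → 447
order_id=901: ✗
order_id=902: ✓ → 66
order_id=903: ✓ → 314
order_id=904: ✗
order_id=905: ✓ → 544
order_id=906: ✗
order_id=907: ✓ → 396
order_id=908: ✗
order_id=909: ✗
order_id=910: ✗
order_id=911: ✗
order_id=912: ✗
south_sum = 447 + 66 + 314 + 544 + 396 = 1767

app_max=544, priority_sum=892, south_sum=1767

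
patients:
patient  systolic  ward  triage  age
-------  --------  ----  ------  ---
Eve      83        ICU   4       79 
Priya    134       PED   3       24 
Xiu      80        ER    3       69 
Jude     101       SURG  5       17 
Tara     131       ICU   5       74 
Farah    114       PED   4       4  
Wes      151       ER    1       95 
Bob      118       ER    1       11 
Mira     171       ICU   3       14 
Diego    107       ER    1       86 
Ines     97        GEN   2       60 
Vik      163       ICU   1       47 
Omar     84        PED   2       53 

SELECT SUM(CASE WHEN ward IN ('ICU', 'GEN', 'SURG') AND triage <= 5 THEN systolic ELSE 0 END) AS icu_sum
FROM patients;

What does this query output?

746

patient=Eve: ✓ → 83
patient=Priya: ✗
patient=Xiu: ✗
patient=Jude: ✓ → 101
patient=Tara: ✓ → 131
patient=Farah: ✗
patient=Wes: ✗
patient=Bob: ✗
patient=Mira: ✓ → 171
patient=Diego: ✗
patient=Ines: ✓ → 97
patient=Vik: ✓ → 163
patient=Omar: ✗
icu_sum = 83 + 101 + 131 + 171 + 97 + 163 = 746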